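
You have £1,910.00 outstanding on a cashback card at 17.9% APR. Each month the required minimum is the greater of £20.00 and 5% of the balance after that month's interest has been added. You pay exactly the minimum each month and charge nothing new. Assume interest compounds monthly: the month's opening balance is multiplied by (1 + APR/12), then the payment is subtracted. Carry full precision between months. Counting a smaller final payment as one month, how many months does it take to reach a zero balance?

Monthly rate r = 17.9%/12 = 1.49167% = 0.0149167.
While 5% of the post-interest balance exceeds £20.00, each month B ← (B·(1+r))·(1 − 0.05), i.e. B shrinks by the factor (1+r)·0.95 = 0.96417.
This holds for months 1–44. Entering month 45 the balance is £383.54; 5% of the post-interest balance is now below £20.00, so the flat £20.00 minimum applies from here.
From month 45 a fixed £20.00 at rate r clears £383.54 in 23 more payments. Total: 44 + 23 = 67 months.

67 months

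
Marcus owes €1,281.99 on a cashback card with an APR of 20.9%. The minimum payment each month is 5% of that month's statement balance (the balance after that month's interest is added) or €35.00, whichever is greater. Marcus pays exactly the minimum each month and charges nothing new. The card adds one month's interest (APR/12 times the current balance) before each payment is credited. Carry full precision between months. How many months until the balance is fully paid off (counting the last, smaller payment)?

43 months

Monthly rate r = 20.9%/12 = 1.74167% = 0.0174167.
While 5% of the post-interest balance exceeds €35.00, each month B ← (B·(1+r))·(1 − 0.05), i.e. B shrinks by the factor (1+r)·0.95 = 0.96655.
This holds for months 1–19. Entering month 20 the balance is €671.60; 5% of the post-interest balance is now below €35.00, so the flat €35.00 minimum applies from here.
From month 20 a fixed €35.00 at rate r clears €671.60 in 24 more payments. Total: 19 + 24 = 43 months.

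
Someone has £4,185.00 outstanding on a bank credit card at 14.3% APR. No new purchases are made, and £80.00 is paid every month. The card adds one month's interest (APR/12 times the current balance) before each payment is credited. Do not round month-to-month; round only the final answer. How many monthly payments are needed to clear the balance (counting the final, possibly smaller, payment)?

83 months

Monthly rate r = 14.3%/12 = 1.19167% = 0.0119167.
Recurrence: B ← B·(1+r) − £80.00.
Month 1: interest £49.87; balance after payment £4,154.87.
Month 2: interest £49.51; balance after payment £4,124.38.
Closed form: n = −ln(1 − rB₀/P)/ln(1+r) = −ln(0.37661)/ln(1.01192) ≈ 82.435, so the balance reaches zero during payment 83.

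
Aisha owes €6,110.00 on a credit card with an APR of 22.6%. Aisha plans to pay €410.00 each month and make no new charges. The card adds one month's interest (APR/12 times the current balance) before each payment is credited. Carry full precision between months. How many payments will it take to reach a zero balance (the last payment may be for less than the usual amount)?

Monthly rate r = 22.6%/12 = 1.88333% = 0.0188333.
Recurrence: B ← B·(1+r) − €410.00.
Month 1: interest €115.07; balance after payment €5,815.07.
Month 2: interest €109.52; balance after payment €5,514.59.
Closed form: n = −ln(1 − rB₀/P)/ln(1+r) = −ln(0.71934)/ln(1.01883) ≈ 17.656, so the balance reaches zero during payment 18.

18 payments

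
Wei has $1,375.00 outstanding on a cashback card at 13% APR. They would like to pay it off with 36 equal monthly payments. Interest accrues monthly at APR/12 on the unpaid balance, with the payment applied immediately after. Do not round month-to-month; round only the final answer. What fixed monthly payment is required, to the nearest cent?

$46.33

Monthly rate r = 13%/12 = 1.08333% = 0.0108333.
Level-payment amortization: P = B₀·r / (1 − (1+r)^(−n)) = 1375.00·0.0108333 / (1 − 1.01083^(−36)).
Denominator 1 − (1+r)^(−36) = 0.321521599.
P = 14.8958 / 0.321521599 ≈ 46.33.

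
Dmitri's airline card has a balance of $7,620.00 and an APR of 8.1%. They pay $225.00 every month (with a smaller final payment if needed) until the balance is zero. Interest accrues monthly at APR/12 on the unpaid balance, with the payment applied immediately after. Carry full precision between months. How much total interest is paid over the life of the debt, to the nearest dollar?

Monthly rate r = 8.1%/12 = 0.675% = 0.00675.
Payoff takes n = ⌈−ln(1 − rB₀/P)/ln(1+r)⌉ = ⌈38.581⌉ = 39 payments; the last is $130.96.
Total paid = 38·$225.00 + $130.96 = $8,680.96.
Total interest = total paid − principal = $8,680.96 − $7,620.00 = $1,060.96.

$1,061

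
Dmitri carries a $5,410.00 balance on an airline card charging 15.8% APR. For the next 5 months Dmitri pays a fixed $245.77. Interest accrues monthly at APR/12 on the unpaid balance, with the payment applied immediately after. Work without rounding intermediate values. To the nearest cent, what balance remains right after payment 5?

$4,514.02

Monthly rate r = 15.8%/12 = 1.31667% = 0.0131667.
Each month: B ← B·(1+r) − $245.77.
Month 1: interest $71.23; balance after payment $5,235.46.
Month 2: interest $68.93; balance after payment $5,058.63.
Month 3: interest $66.61; balance after payment $4,879.46.
Month 4: interest $64.25; balance after payment $4,697.94.
Month 5: interest $61.86; balance after payment $4,514.02.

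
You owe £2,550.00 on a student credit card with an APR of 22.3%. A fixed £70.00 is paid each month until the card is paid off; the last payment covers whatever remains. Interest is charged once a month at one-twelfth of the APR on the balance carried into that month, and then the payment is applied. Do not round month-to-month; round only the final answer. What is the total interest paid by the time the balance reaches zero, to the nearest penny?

Monthly rate r = 22.3%/12 = 1.85833% = 0.0185833.
Payoff takes n = ⌈−ln(1 − rB₀/P)/ln(1+r)⌉ = ⌈61.370⌉ = 62 payments; the last is £26.05.
Total paid = 61·£70.00 + £26.05 = £4,296.05.
Total interest = total paid − principal = £4,296.05 − £2,550.00 = £1,746.05.

£1,746.05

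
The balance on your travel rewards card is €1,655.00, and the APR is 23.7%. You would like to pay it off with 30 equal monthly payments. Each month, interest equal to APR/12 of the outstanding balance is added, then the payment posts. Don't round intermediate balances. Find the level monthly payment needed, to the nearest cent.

€73.64

Monthly rate r = 23.7%/12 = 1.975% = 0.01975.
Level-payment amortization: P = B₀·r / (1 − (1+r)^(−n)) = 1655.00·0.01975 / (1 − 1.01975^(−30)).
Denominator 1 − (1+r)^(−30) = 0.443854304.
P = 32.6863 / 0.443854304 ≈ 73.64.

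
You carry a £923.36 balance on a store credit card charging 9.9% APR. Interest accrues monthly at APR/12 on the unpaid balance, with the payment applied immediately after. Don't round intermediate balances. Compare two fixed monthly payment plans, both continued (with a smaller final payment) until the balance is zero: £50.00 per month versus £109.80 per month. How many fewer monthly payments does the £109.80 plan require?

12 fewer payments

Monthly rate r = 9.9%/12 = 0.825% = 0.00825.
At £50.00/mo: n = ⌈−ln(1 − rB₀/P)/ln(1+r)⌉ = 21 payments (last £5.92); total interest = total paid − £923.36 = £82.56.
At £109.80/mo: 9 payments (last £82.58); total interest £37.62.
Payments saved = 21 − 9 = 12.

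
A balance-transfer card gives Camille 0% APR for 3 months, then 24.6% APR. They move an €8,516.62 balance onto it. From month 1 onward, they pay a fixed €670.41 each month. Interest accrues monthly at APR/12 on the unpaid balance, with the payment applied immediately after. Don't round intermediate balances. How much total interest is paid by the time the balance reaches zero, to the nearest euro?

€823

Promo months 1–3 at r₀ = 0%/12 = 0; months 4+ at r₁ = 24.6%/12 = 0.0205.
After month 3 (no interest yet): B = €8,516.62 − 3·€670.41 = €6,505.39.
Then at r₁ with €670.41/mo: n₂ = −ln(1 − r₁·B/P)/ln(1+r₁) ≈ 10.93 → 11 more payments.
Total paid = 13·€670.41 + €623.92 = €9,339.25; interest = €9,339.25 − €8,516.62 = €822.63.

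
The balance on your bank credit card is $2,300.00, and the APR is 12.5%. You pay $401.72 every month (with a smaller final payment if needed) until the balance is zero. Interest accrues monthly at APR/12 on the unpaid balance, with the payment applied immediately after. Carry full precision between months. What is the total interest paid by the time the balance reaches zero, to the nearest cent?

$83.90

Monthly rate r = 12.5%/12 = 1.04167% = 0.0104167.
Payoff takes n = ⌈−ln(1 − rB₀/P)/ln(1+r)⌉ = ⌈5.934⌉ = 6 payments; the last is $375.30.
Total paid = 5·$401.72 + $375.30 = $2,383.90.
Total interest = total paid − principal = $2,383.90 − $2,300.00 = $83.90.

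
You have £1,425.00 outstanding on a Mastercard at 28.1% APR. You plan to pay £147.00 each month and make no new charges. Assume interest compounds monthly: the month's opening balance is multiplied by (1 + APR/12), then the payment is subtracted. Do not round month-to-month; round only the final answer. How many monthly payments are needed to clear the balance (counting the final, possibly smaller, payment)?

12 months

Monthly rate r = 28.1%/12 = 2.34167% = 0.0234167.
Recurrence: B ← B·(1+r) − £147.00.
Month 1: interest £33.37; balance after payment £1,311.37.
Month 2: interest £30.71; balance after payment £1,195.08.
Closed form: n = −ln(1 − rB₀/P)/ln(1+r) = −ln(0.773)/ln(1.02342) ≈ 11.124, so the balance reaches zero during payment 12.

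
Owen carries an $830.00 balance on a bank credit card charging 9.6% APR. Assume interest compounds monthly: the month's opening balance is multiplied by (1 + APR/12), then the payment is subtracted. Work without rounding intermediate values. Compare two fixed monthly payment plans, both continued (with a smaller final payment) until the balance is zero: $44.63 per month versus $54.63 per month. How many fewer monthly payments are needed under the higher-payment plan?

4 fewer payments

Monthly rate r = 9.6%/12 = 0.8% = 0.008.
At $44.63/mo: n = ⌈−ln(1 − rB₀/P)/ln(1+r)⌉ = 21 payments (last $9.66); total interest = total paid − $830.00 = $72.26.
At $54.63/mo: 17 payments (last $14.44); total interest $58.52.
Payments saved = 21 − 17 = 4.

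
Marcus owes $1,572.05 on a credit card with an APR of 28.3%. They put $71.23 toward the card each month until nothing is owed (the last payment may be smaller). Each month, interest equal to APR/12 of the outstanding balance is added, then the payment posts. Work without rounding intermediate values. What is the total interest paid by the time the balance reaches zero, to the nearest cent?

Monthly rate r = 28.3%/12 = 2.35833% = 0.0235833.
Payoff takes n = ⌈−ln(1 − rB₀/P)/ln(1+r)⌉ = ⌈31.531⌉ = 32 payments; the last is $38.05.
Total paid = 31·$71.23 + $38.05 = $2,246.18.
Total interest = total paid − principal = $2,246.18 − $1,572.05 = $674.13.

$674.13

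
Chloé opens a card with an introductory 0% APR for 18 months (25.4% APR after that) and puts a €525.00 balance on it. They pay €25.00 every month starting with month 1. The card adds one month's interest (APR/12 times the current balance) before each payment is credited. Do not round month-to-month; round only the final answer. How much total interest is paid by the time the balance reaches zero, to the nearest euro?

€3

Promo months 1–18 at r₀ = 0%/12 = 0; months 19+ at r₁ = 25.4%/12 = 0.0211667.
After month 18 (no interest yet): B = €525.00 − 18·€25.00 = €75.00.
Then at r₁ with €25.00/mo: n₂ = −ln(1 − r₁·B/P)/ln(1+r₁) ≈ 3.13 → 4 more payments.
Total paid = 21·€25.00 + €3.33 = €528.33; interest = €528.33 − €525.00 = €3.33.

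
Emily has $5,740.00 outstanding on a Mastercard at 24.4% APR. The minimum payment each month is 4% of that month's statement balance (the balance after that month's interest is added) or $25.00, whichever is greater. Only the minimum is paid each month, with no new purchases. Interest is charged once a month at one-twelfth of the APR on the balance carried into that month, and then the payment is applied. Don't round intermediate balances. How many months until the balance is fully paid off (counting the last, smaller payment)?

143 months

Monthly rate r = 24.4%/12 = 2.03333% = 0.0203333.
While 4% of the post-interest balance exceeds $25.00, each month B ← (B·(1+r))·(1 − 0.04), i.e. B shrinks by the factor (1+r)·0.96 = 0.97952.
This holds for months 1–109. Entering month 110 the balance is $601.68; 4% of the post-interest balance is now below $25.00, so the flat $25.00 minimum applies from here.
From month 110 a fixed $25.00 at rate r clears $601.68 in 34 more payments. Total: 109 + 34 = 143 months.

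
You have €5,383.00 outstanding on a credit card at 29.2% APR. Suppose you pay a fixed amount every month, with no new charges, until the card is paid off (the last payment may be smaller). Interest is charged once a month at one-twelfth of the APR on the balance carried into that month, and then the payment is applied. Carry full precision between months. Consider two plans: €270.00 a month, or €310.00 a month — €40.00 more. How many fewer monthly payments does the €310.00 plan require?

Monthly rate r = 29.2%/12 = 2.43333% = 0.0243333.
At €270.00/mo: n = ⌈−ln(1 − rB₀/P)/ln(1+r)⌉ = 28 payments (last €166.03); total interest = total paid − €5,383.00 = €2,073.03.
At €310.00/mo: 23 payments (last €260.78); total interest €1,697.78.
Payments saved = 28 − 23 = 5.

5 fewer payments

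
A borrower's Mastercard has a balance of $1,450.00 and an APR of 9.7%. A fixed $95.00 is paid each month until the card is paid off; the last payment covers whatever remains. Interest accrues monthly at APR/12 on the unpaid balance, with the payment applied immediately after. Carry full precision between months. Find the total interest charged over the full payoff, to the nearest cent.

Monthly rate r = 9.7%/12 = 0.808333% = 0.00808333.
Payoff takes n = ⌈−ln(1 − rB₀/P)/ln(1+r)⌉ = ⌈16.356⌉ = 17 payments; the last is $33.90.
Total paid = 16·$95.00 + $33.90 = $1,553.90.
Total interest = total paid − principal = $1,553.90 − $1,450.00 = $103.90.

$103.90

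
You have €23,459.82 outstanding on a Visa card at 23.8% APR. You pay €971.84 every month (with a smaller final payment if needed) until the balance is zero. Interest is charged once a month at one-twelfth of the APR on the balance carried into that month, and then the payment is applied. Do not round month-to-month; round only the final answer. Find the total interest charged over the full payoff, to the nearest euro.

€8,784

Monthly rate r = 23.8%/12 = 1.98333% = 0.0198333.
Payoff takes n = ⌈−ln(1 − rB₀/P)/ln(1+r)⌉ = ⌈33.177⌉ = 34 payments; the last is €172.95.
Total paid = 33·€971.84 + €172.95 = €32,243.67.
Total interest = total paid − principal = €32,243.67 − €23,459.82 = €8,783.85.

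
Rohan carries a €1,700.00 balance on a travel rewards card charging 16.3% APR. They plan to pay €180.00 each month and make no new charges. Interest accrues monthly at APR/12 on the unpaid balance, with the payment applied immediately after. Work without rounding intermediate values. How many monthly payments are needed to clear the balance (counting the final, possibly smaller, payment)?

11 months

Monthly rate r = 16.3%/12 = 1.35833% = 0.0135833.
Recurrence: B ← B·(1+r) − €180.00.
Month 1: interest €23.09; balance after payment €1,543.09.
Month 2: interest €20.96; balance after payment €1,384.05.
Closed form: n = −ln(1 − rB₀/P)/ln(1+r) = −ln(0.87171)/ln(1.01358) ≈ 10.176, so the balance reaches zero during payment 11.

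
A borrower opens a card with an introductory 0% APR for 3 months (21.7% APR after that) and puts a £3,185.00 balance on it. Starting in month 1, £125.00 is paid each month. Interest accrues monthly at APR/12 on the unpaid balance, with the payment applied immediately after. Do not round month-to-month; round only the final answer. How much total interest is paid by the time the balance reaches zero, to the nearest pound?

Promo months 1–3 at r₀ = 0%/12 = 0; months 4+ at r₁ = 21.7%/12 = 0.0180833.
After month 3 (no interest yet): B = £3,185.00 − 3·£125.00 = £2,810.00.
Then at r₁ with £125.00/mo: n₂ = −ln(1 − r₁·B/P)/ln(1+r₁) ≈ 29.11 → 30 more payments.
Total paid = 32·£125.00 + £14.12 = £4,014.12; interest = £4,014.12 − £3,185.00 = £829.12.

£829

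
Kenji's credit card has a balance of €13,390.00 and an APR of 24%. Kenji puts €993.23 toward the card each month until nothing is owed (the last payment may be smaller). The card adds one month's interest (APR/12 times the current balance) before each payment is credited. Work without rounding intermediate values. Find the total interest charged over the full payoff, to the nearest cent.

€2,370.18

Monthly rate r = 24%/12 = 2% = 0.02.
Payoff takes n = ⌈−ln(1 − rB₀/P)/ln(1+r)⌉ = ⌈15.866⌉ = 16 payments; the last is €861.73.
Total paid = 15·€993.23 + €861.73 = €15,760.18.
Total interest = total paid − principal = €15,760.18 − €13,390.00 = €2,370.18.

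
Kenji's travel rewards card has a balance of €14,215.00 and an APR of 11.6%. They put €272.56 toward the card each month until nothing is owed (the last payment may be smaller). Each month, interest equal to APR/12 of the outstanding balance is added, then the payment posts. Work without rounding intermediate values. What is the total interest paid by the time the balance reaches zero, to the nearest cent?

€5,659.54

Monthly rate r = 11.6%/12 = 0.966667% = 0.00966667.
Payoff takes n = ⌈−ln(1 − rB₀/P)/ln(1+r)⌉ = ⌈72.918⌉ = 73 payments; the last is €250.22.
Total paid = 72·€272.56 + €250.22 = €19,874.54.
Total interest = total paid − principal = €19,874.54 − €14,215.00 = €5,659.54.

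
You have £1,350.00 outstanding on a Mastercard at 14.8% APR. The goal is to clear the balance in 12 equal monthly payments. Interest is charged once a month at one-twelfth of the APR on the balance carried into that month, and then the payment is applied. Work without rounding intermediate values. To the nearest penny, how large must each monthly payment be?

Monthly rate r = 14.8%/12 = 1.23333% = 0.0123333.
Level-payment amortization: P = B₀·r / (1 − (1+r)^(−n)) = 1350.00·0.0123333 / (1 − 1.01233^(−12)).
Denominator 1 − (1+r)^(−12) = 0.136787832.
P = 16.65 / 0.136787832 ≈ 121.72.

£121.72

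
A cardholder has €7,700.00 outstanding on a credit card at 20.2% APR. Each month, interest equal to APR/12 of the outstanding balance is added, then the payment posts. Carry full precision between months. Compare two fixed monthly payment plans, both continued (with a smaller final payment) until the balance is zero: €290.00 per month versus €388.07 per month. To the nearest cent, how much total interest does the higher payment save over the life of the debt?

€840.45

Monthly rate r = 20.2%/12 = 1.68333% = 0.0168333.
At €290.00/mo: n = ⌈−ln(1 − rB₀/P)/ln(1+r)⌉ = 36 payments (last €140.47); total interest = total paid − €7,700.00 = €2,590.47.
At €388.07/mo: 25 payments (last €136.34); total interest €1,750.02.
Interest saved = €2,590.47 − €1,750.02 = €840.45.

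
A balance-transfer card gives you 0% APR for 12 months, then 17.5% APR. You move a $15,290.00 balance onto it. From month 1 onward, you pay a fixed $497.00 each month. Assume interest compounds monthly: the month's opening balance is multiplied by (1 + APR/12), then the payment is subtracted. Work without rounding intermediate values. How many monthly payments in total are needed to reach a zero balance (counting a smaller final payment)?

35 payments

Promo months 1–12 at r₀ = 0%/12 = 0; months 13+ at r₁ = 17.5%/12 = 0.0145833.
After month 12 (no interest yet): B = $15,290.00 − 12·$497.00 = $9,326.00.
Then at r₁ with $497.00/mo: n₂ = −ln(1 − r₁·B/P)/ln(1+r₁) ≈ 22.08 → 23 more payments.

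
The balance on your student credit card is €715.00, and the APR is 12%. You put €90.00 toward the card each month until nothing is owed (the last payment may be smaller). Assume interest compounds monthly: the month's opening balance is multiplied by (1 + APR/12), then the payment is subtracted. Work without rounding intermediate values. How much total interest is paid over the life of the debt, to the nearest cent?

€33.82

Monthly rate r = 12%/12 = 1% = 0.01.
Payoff takes n = ⌈−ln(1 − rB₀/P)/ln(1+r)⌉ = ⌈8.319⌉ = 9 payments; the last is €28.82.
Total paid = 8·€90.00 + €28.82 = €748.82.
Total interest = total paid − principal = €748.82 − €715.00 = €33.82.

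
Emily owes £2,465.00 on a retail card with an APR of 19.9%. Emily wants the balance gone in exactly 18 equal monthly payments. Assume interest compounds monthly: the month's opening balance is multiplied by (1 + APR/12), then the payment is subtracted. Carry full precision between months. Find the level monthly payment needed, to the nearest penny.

Monthly rate r = 19.9%/12 = 1.65833% = 0.0165833.
Level-payment amortization: P = B₀·r / (1 − (1+r)^(−n)) = 2465.00·0.0165833 / (1 − 1.01658^(−18)).
Denominator 1 − (1+r)^(−18) = 0.256251222.
P = 40.8779 / 0.256251222 ≈ 159.52.

£159.52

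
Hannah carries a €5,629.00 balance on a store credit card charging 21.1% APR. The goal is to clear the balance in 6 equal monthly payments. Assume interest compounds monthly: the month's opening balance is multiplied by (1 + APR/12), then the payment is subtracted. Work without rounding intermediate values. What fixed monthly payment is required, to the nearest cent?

€996.74

Monthly rate r = 21.1%/12 = 1.75833% = 0.0175833.
Level-payment amortization: P = B₀·r / (1 − (1+r)^(−n)) = 5629.00·0.0175833 / (1 − 1.01758^(−6)).
Denominator 1 − (1+r)^(−6) = 0.0993001533.
P = 98.9766 / 0.0993001533 ≈ 996.74.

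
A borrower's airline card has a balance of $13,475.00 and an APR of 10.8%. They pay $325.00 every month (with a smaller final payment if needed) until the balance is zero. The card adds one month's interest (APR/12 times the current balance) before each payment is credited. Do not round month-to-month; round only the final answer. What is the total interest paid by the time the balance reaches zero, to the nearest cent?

$3,466.79

Monthly rate r = 10.8%/12 = 0.9% = 0.009.
Payoff takes n = ⌈−ln(1 − rB₀/P)/ln(1+r)⌉ = ⌈52.128⌉ = 53 payments; the last is $41.79.
Total paid = 52·$325.00 + $41.79 = $16,941.79.
Total interest = total paid − principal = $16,941.79 − $13,475.00 = $3,466.79.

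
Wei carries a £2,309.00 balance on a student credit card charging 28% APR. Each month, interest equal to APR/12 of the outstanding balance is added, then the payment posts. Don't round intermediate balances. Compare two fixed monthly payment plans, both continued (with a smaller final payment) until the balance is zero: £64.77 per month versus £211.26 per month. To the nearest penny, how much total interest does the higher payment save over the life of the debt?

Monthly rate r = 28%/12 = 2.33333% = 0.0233333.
At £64.77/mo: n = ⌈−ln(1 − rB₀/P)/ln(1+r)⌉ = 78 payments (last £18.87); total interest = total paid − £2,309.00 = £2,697.16.
At £211.26/mo: 13 payments (last £161.84); total interest £387.96.
Interest saved = £2,697.16 − £387.96 = £2,309.20.

£2,309.20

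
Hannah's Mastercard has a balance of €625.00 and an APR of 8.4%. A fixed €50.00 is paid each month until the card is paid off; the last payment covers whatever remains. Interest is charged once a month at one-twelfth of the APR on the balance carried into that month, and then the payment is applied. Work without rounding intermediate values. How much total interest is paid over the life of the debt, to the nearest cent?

€31.36

Monthly rate r = 8.4%/12 = 0.7% = 0.007.
Payoff takes n = ⌈−ln(1 − rB₀/P)/ln(1+r)⌉ = ⌈13.127⌉ = 14 payments; the last is €6.36.
Total paid = 13·€50.00 + €6.36 = €656.36.
Total interest = total paid − principal = €656.36 − €625.00 = €31.36.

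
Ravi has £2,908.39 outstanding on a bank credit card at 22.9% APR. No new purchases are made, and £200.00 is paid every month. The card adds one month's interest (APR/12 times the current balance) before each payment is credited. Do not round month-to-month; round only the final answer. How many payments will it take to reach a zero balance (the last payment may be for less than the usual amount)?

Monthly rate r = 22.9%/12 = 1.90833% = 0.0190833.
Recurrence: B ← B·(1+r) − £200.00.
Month 1: interest £55.50; balance after payment £2,763.89.
Month 2: interest £52.74; balance after payment £2,616.64.
Closed form: n = −ln(1 − rB₀/P)/ln(1+r) = −ln(0.72249)/ln(1.01908) ≈ 17.195, so the balance reaches zero during payment 18.

18 months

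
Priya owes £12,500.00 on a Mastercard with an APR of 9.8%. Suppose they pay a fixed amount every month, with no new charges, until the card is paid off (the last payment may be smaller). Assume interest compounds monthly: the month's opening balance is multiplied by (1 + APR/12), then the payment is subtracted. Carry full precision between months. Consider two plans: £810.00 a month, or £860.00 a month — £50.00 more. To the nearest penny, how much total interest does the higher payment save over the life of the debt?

Monthly rate r = 9.8%/12 = 0.816667% = 0.00816667.
At £810.00/mo: n = ⌈−ln(1 − rB₀/P)/ln(1+r)⌉ = 17 payments (last £456.11); total interest = total paid − £12,500.00 = £916.11.
At £860.00/mo: 16 payments (last £461.50); total interest £861.50.
Interest saved = £916.11 − £861.50 = £54.61.

£54.61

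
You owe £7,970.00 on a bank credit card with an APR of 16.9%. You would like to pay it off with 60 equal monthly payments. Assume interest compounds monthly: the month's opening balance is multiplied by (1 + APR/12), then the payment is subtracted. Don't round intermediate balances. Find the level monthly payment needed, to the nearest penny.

£197.65

Monthly rate r = 16.9%/12 = 1.40833% = 0.0140833.
Level-payment amortization: P = B₀·r / (1 − (1+r)^(−n)) = 7970.00·0.0140833 / (1 − 1.01408^(−60)).
Denominator 1 − (1+r)^(−60) = 0.567902955.
P = 112.244 / 0.567902955 ≈ 197.65.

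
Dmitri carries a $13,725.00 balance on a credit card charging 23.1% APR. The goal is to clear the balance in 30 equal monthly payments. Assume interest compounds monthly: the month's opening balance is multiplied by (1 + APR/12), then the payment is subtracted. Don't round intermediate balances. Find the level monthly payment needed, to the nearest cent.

Monthly rate r = 23.1%/12 = 1.925% = 0.01925.
Level-payment amortization: P = B₀·r / (1 − (1+r)^(−n)) = 13725.00·0.01925 / (1 − 1.01925^(−30)).
Denominator 1 − (1+r)^(−30) = 0.435611188.
P = 264.206 / 0.435611188 ≈ 606.52.

$606.52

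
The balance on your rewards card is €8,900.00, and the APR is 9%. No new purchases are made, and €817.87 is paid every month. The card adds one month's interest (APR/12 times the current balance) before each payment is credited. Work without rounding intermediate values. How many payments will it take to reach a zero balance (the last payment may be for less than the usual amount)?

12 payments

Monthly rate r = 9%/12 = 0.75% = 0.0075.
Recurrence: B ← B·(1+r) − €817.87.
Month 1: interest €66.75; balance after payment €8,148.88.
Month 2: interest €61.12; balance after payment €7,392.13.
Closed form: n = −ln(1 − rB₀/P)/ln(1+r) = −ln(0.91839)/ln(1.0075) ≈ 11.394, so the balance reaches zero during payment 12.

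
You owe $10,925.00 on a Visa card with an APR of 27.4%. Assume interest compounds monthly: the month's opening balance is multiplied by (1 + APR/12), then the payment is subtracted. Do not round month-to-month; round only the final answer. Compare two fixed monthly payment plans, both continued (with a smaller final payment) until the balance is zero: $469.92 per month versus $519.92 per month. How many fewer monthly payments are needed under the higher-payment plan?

5 fewer payments

Monthly rate r = 27.4%/12 = 2.28333% = 0.0228333.
At $469.92/mo: n = ⌈−ln(1 − rB₀/P)/ln(1+r)⌉ = 34 payments (last $246.80); total interest = total paid − $10,925.00 = $4,829.16.
At $519.92/mo: 29 payments (last $492.79); total interest $4,125.55.
Payments saved = 34 − 29 = 5.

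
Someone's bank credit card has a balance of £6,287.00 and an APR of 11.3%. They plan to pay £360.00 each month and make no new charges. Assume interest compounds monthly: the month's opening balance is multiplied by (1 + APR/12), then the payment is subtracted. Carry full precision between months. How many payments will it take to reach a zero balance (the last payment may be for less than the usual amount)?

20 payments

Monthly rate r = 11.3%/12 = 0.941667% = 0.00941667.
Recurrence: B ← B·(1+r) − £360.00.
Month 1: interest £59.20; balance after payment £5,986.20.
Month 2: interest £56.37; balance after payment £5,682.57.
Closed form: n = −ln(1 − rB₀/P)/ln(1+r) = −ln(0.83555)/ln(1.00942) ≈ 19.169, so the balance reaches zero during payment 20.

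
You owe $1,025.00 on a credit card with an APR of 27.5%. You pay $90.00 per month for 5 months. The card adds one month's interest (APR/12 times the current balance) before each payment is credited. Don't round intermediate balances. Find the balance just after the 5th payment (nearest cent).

Monthly rate r = 27.5%/12 = 2.29167% = 0.0229167.
Each month: B ← B·(1+r) − $90.00.
Month 1: interest $23.49; balance after payment $958.49.
Month 2: interest $21.97; balance after payment $890.45.
Month 3: interest $20.41; balance after payment $820.86.
Month 4: interest $18.81; balance after payment $749.67.
Month 5: interest $17.18; balance after payment $676.85.

$676.85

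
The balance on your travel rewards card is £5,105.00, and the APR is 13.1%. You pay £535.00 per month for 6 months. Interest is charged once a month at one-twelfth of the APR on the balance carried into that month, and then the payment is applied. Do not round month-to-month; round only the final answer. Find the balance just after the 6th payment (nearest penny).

Monthly rate r = 13.1%/12 = 1.09167% = 0.0109167.
Each month: B ← B·(1+r) − £535.00.
Month 1: interest £55.73; balance after payment £4,625.73.
Month 2: interest £50.50; balance after payment £4,141.23.
Month 3: interest £45.21; balance after payment £3,651.44.
Month 4: interest £39.86; balance after payment £3,156.30.
Month 5: interest £34.46; balance after payment £2,655.75.
Month 6: interest £28.99; balance after payment £2,149.75.

£2,149.75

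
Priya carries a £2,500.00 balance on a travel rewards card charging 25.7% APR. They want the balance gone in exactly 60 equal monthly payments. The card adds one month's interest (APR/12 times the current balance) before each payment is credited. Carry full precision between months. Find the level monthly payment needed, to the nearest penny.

£74.41

Monthly rate r = 25.7%/12 = 2.14167% = 0.0214167.
Level-payment amortization: P = B₀·r / (1 − (1+r)^(−n)) = 2500.00·0.0214167 / (1 − 1.02142^(−60)).
Denominator 1 − (1+r)^(−60) = 0.719570565.
P = 53.5417 / 0.719570565 ≈ 74.41.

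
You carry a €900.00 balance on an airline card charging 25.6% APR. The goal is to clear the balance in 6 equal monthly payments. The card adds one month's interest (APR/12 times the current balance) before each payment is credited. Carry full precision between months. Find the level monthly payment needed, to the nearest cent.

Monthly rate r = 25.6%/12 = 2.13333% = 0.0213333.
Level-payment amortization: P = B₀·r / (1 − (1+r)^(−n)) = 900.00·0.0213333 / (1 − 1.02133^(−6)).
Denominator 1 − (1+r)^(−6) = 0.118961346.
P = 19.2 / 0.118961346 ≈ 161.40.

€161.40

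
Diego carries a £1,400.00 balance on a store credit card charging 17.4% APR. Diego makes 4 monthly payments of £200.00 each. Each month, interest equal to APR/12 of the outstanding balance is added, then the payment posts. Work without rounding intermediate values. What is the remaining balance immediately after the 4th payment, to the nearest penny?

£665.41

Monthly rate r = 17.4%/12 = 1.45% = 0.0145.
Each month: B ← B·(1+r) − £200.00.
Month 1: interest £20.30; balance after payment £1,220.30.
Month 2: interest £17.69; balance after payment £1,037.99.
Month 3: interest £15.05; balance after payment £853.05.
Month 4: interest £12.37; balance after payment £665.41.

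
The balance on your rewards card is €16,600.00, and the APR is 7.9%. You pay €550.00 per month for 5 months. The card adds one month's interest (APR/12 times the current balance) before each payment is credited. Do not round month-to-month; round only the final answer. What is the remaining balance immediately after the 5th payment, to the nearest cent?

Monthly rate r = 7.9%/12 = 0.658333% = 0.00658333.
Each month: B ← B·(1+r) − €550.00.
Month 1: interest €109.28; balance after payment €16,159.28.
Month 2: interest €106.38; balance after payment €15,715.67.
Month 3: interest €103.46; balance after payment €15,269.13.
Month 4: interest €100.52; balance after payment €14,819.65.
Month 5: interest €97.56; balance after payment €14,367.21.

€14,367.21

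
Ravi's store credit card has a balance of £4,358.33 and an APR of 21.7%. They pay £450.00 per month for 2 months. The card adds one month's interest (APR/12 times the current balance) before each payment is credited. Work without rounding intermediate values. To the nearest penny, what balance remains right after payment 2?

£3,609.24

Monthly rate r = 21.7%/12 = 1.80833% = 0.0180833.
Each month: B ← B·(1+r) − £450.00.
Month 1: interest £78.81; balance after payment £3,987.14.
Month 2: interest £72.10; balance after payment £3,609.24.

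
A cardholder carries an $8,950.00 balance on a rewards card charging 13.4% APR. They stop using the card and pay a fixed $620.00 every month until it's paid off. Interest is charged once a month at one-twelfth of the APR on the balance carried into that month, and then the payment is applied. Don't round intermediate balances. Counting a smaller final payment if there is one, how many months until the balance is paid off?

16 payments

Monthly rate r = 13.4%/12 = 1.11667% = 0.0111667.
Recurrence: B ← B·(1+r) − $620.00.
Month 1: interest $99.94; balance after payment $8,429.94.
Month 2: interest $94.13; balance after payment $7,904.08.
Closed form: n = −ln(1 − rB₀/P)/ln(1+r) = −ln(0.8388)/ln(1.01117) ≈ 15.829, so the balance reaches zero during payment 16.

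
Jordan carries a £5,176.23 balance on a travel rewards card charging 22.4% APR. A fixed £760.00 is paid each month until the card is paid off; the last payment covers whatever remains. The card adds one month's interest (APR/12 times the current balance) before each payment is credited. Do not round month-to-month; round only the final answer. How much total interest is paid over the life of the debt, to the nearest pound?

Monthly rate r = 22.4%/12 = 1.86667% = 0.0186667.
Payoff takes n = ⌈−ln(1 − rB₀/P)/ln(1+r)⌉ = ⌈7.352⌉ = 8 payments; the last is £269.24.
Total paid = 7·£760.00 + £269.24 = £5,589.24.
Total interest = total paid − principal = £5,589.24 − £5,176.23 = £413.01.

£413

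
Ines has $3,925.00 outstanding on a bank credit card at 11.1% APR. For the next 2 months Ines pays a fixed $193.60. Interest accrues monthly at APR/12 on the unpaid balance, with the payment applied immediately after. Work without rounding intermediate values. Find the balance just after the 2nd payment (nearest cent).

$3,608.96

Monthly rate r = 11.1%/12 = 0.925% = 0.00925.
Each month: B ← B·(1+r) − $193.60.
Month 1: interest $36.31; balance after payment $3,767.71.
Month 2: interest $34.85; balance after payment $3,608.96.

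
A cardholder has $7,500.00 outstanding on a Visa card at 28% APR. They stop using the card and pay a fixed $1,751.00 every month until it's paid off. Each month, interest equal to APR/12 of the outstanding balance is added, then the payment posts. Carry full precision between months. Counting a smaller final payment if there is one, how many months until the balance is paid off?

5 payments

Monthly rate r = 28%/12 = 2.33333% = 0.0233333.
Recurrence: B ← B·(1+r) − $1,751.00.
Month 1: interest $175.00; balance after payment $5,924.00.
Month 2: interest $138.23; balance after payment $4,311.23.
Month 3: interest $100.60; balance after payment $2,660.82.
Month 4: interest $62.09; balance after payment $971.91.
Month 5: interest $22.68; balance after payment $0.00.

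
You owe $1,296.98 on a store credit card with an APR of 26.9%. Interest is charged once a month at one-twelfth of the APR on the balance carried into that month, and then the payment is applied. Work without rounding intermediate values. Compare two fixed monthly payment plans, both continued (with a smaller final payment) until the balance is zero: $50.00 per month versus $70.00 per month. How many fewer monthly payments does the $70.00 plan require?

15 fewer payments

Monthly rate r = 26.9%/12 = 2.24167% = 0.0224167.
At $50.00/mo: n = ⌈−ln(1 − rB₀/P)/ln(1+r)⌉ = 40 payments (last $14.63); total interest = total paid − $1,296.98 = $667.65.
At $70.00/mo: 25 payments (last $14.88); total interest $397.90.
Payments saved = 40 − 25 = 15.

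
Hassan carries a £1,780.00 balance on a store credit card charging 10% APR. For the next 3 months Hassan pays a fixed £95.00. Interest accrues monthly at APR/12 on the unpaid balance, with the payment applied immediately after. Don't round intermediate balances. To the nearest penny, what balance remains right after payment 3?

£1,537.49

Monthly rate r = 10%/12 = 0.833333% = 0.00833333.
Each month: B ← B·(1+r) − £95.00.
Month 1: interest £14.83; balance after payment £1,699.83.
Month 2: interest £14.17; balance after payment £1,619.00.
Month 3: interest £13.49; balance after payment £1,537.49.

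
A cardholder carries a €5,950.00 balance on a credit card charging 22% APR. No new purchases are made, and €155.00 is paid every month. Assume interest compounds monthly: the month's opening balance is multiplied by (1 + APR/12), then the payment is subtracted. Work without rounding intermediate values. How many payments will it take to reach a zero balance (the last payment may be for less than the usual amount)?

Monthly rate r = 22%/12 = 1.83333% = 0.0183333.
Recurrence: B ← B·(1+r) − €155.00.
Month 1: interest €109.08; balance after payment €5,904.08.
Month 2: interest €108.24; balance after payment €5,857.32.
Closed form: n = −ln(1 − rB₀/P)/ln(1+r) = −ln(0.29624)/ln(1.01833) ≈ 66.966, so the balance reaches zero during payment 67.

67 months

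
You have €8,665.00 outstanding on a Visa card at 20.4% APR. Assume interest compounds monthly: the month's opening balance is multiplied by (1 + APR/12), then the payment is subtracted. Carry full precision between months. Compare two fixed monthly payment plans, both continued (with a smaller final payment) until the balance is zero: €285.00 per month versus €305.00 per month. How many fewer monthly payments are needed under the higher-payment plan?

Monthly rate r = 20.4%/12 = 1.7% = 0.017.
At €285.00/mo: n = ⌈−ln(1 − rB₀/P)/ln(1+r)⌉ = 44 payments (last €44.14); total interest = total paid − €8,665.00 = €3,634.14.
At €305.00/mo: 40 payments (last €40.49); total interest €3,270.49.
Payments saved = 44 − 40 = 4.

4 fewer payments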